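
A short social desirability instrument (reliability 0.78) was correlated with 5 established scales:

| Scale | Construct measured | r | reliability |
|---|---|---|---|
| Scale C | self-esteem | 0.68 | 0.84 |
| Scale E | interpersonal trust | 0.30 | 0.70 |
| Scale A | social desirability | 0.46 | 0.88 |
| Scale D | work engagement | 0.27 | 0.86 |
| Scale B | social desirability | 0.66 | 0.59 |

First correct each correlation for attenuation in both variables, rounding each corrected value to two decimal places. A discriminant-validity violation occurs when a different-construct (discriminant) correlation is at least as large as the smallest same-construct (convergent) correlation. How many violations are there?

Disattenuated r (r / √(r_scale · r_new)):
  Scale C (disc): 0.68 / √(0.84·0.78) = 0.84
  Scale E (disc): 0.30 / √(0.70·0.78) = 0.41
  Scale A (conv): 0.46 / √(0.88·0.78) = 0.56
  Scale D (disc): 0.27 / √(0.86·0.78) = 0.33
  Scale B (conv): 0.66 / √(0.59·0.78) = 0.97
Smallest convergent = 0.56. Discriminant values: 0.84, 0.41, 0.33; count ≥ 0.56 → 1.

1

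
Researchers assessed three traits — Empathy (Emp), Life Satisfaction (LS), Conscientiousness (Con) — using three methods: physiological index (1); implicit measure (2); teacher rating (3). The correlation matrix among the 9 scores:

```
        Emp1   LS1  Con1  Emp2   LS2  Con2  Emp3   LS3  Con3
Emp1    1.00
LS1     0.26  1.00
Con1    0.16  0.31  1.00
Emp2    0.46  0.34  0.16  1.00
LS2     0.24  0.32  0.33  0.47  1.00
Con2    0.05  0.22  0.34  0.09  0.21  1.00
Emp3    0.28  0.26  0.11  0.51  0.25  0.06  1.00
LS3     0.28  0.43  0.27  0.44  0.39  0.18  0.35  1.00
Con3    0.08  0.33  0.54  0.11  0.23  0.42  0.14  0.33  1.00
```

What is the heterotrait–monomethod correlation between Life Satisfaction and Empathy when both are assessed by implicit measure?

Different traits, same method: r(LS2, Emp2) = 0.47.

0.47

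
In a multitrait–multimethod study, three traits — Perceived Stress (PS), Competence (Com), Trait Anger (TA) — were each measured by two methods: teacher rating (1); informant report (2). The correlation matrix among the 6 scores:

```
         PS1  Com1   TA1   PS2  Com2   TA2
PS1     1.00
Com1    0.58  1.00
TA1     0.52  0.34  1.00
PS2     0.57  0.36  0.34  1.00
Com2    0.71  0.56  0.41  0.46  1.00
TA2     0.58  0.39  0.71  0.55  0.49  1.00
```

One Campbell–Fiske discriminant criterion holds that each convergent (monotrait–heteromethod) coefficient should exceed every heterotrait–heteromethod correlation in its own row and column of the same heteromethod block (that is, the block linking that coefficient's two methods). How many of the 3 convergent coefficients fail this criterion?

2

Each convergent coefficient versus the relevant comparison correlations:
PS (methods 1·2): 0.57 vs {0.71, 0.36, 0.58, 0.34} → fail.
Com (methods 1·2): 0.56 vs {0.36, 0.71, 0.39, 0.41} → fail.
TA (methods 1·2): 0.71 vs {0.34, 0.58, 0.41, 0.39} → pass.
2 of 3 fail.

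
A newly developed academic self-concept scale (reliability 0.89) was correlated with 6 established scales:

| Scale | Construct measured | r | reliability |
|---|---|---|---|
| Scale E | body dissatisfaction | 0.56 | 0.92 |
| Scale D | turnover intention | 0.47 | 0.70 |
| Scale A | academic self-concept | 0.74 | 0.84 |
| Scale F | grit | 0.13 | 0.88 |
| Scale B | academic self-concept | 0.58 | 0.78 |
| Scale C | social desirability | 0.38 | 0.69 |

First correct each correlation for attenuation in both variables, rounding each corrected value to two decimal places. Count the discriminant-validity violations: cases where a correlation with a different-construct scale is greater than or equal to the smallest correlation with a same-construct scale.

0

Disattenuated r (r / √(r_scale · r_new)):
  Scale E (disc): 0.56 / √(0.92·0.89) = 0.62
  Scale D (disc): 0.47 / √(0.70·0.89) = 0.60
  Scale A (conv): 0.74 / √(0.84·0.89) = 0.86
  Scale F (disc): 0.13 / √(0.88·0.89) = 0.15
  Scale B (conv): 0.58 / √(0.78·0.89) = 0.70
  Scale C (disc): 0.38 / √(0.69·0.89) = 0.48
Smallest convergent = 0.70. Discriminant values: 0.62, 0.60, 0.15, 0.48; count ≥ 0.70 → 0.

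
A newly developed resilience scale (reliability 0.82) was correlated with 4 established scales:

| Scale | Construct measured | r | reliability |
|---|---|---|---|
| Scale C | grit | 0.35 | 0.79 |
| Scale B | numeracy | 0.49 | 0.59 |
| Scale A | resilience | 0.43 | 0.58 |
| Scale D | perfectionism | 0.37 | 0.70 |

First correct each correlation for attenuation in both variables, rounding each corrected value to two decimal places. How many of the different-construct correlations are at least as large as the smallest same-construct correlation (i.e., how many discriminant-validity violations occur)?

Disattenuated r (r / √(r_scale · r_new)):
  Scale C (disc): 0.35 / √(0.79·0.82) = 0.43
  Scale B (disc): 0.49 / √(0.59·0.82) = 0.70
  Scale A (conv): 0.43 / √(0.58·0.82) = 0.62
  Scale D (disc): 0.37 / √(0.70·0.82) = 0.49
Smallest convergent = 0.62. Discriminant values: 0.43, 0.70, 0.49; count ≥ 0.62 → 1.

1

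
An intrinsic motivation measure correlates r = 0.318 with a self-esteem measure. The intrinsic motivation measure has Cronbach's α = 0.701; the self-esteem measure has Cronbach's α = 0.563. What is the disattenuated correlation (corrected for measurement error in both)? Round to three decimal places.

r_true = r_obs / √(r_xx · r_yy) = 0.318 / √(0.701 × 0.563) = 0.318 / √0.394663 = 0.318 / 0.6282 ≈ 0.506.

0.506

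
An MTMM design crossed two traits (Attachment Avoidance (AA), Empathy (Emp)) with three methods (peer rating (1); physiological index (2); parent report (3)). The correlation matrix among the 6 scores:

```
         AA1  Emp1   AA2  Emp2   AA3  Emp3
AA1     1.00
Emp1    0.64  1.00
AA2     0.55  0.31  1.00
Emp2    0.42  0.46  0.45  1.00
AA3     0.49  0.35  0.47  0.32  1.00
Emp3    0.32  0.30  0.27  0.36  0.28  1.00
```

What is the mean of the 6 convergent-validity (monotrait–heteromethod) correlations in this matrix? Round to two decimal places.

Convergent values: 0.55, 0.49, 0.47, 0.46, 0.30, 0.36; mean = 2.63/6 = 0.44.

0.44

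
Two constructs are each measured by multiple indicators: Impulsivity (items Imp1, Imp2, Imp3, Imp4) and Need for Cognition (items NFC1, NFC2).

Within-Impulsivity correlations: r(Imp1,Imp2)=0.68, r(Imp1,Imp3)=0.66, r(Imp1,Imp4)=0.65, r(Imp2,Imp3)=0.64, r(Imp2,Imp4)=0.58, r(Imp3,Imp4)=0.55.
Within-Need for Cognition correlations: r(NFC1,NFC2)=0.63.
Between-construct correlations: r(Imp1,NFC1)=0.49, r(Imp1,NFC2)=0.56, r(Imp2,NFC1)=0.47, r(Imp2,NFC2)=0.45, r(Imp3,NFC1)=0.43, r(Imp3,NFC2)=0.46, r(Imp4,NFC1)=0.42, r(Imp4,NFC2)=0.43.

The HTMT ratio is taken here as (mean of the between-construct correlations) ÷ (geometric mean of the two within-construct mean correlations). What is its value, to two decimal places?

0.74

Between-construct mean = 3.71/8 = 0.4638.
Mean within-Imp = 3.76/6 = 0.6267; mean within-NFC = 0.63/1 = 0.6300.
Geometric mean = √(0.6267 × 0.6300) = 0.6283.
HTMT = 0.4638 / 0.6283 = 0.74.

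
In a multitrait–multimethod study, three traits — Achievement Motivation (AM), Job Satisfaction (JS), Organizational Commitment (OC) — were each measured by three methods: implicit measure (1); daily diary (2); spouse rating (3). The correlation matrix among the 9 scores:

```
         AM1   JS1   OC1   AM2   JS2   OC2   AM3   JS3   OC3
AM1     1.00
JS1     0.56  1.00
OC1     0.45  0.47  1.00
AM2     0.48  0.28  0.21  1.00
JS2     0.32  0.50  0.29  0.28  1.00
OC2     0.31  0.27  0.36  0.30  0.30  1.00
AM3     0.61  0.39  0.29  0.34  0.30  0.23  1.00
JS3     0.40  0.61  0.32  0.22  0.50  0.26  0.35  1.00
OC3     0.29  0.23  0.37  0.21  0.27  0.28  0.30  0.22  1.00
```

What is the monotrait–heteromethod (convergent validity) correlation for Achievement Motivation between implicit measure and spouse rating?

0.61

Same trait (AM), different methods: r(AM1, AM3) = 0.61.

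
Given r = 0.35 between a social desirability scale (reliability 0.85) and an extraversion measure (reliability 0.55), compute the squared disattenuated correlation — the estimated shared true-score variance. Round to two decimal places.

0.26

Disattenuated r = 0.35 / √(0.85 × 0.55) = 0.35 / 0.6837 = 0.5119.
Shared true-score variance = 0.5119² = 0.2620 ≈ 0.26.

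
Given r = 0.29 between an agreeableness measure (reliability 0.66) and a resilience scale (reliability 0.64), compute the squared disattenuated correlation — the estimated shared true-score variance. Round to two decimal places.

Disattenuated r = 0.29 / √(0.66 × 0.64) = 0.29 / 0.6499 = 0.4462.
Shared true-score variance = 0.4462² = 0.1991 ≈ 0.20.

0.20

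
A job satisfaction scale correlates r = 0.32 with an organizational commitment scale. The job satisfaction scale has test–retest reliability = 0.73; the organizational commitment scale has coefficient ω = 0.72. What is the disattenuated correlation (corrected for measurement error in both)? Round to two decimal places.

r_true = r_obs / √(r_xx · r_yy) = 0.32 / √(0.73 × 0.72) = 0.32 / √0.5256 = 0.32 / 0.7250 ≈ 0.44.

0.44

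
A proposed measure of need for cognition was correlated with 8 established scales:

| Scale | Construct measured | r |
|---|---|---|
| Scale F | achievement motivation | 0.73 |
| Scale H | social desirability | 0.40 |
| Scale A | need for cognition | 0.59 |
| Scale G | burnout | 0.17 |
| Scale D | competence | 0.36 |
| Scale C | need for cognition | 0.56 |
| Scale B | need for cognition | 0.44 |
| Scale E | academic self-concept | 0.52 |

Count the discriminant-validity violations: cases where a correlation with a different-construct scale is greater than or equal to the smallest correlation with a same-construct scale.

Convergent (same construct = need for cognition): Scale A, Scale C, Scale B.
Smallest convergent = 0.44. Discriminant values: 0.73, 0.40, 0.17, 0.36, 0.52; count ≥ 0.44 → 2.

2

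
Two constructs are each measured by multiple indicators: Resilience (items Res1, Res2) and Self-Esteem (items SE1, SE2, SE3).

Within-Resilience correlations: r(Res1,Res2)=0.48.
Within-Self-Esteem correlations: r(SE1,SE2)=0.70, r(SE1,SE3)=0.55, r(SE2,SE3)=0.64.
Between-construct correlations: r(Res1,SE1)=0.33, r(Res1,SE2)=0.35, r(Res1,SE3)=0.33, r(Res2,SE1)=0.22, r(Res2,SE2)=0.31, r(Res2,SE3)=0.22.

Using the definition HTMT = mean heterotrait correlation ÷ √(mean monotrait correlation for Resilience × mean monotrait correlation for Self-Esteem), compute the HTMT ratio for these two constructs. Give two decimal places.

Mean between = 1.76/6 = 0.2933.
Mean within-Res = 0.48/1 = 0.4800; mean within-SE = 1.89/3 = 0.6300.
Geometric mean = √(0.4800 × 0.6300) = 0.5499.
HTMT = 0.2933 / 0.5499 = 0.53.

0.53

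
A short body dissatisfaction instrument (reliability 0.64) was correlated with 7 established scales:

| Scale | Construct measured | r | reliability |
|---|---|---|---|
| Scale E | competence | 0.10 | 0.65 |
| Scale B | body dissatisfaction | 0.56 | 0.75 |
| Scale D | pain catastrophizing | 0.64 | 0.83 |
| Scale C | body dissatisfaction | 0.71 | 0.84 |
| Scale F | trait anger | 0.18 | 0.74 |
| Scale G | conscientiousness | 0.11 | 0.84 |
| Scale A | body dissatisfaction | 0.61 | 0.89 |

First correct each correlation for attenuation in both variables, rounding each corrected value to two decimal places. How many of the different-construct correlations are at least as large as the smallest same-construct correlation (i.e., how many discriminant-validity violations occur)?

Disattenuated r (r / √(r_scale · r_new)):
  Scale E (disc): 0.10 / √(0.65·0.64) = 0.16
  Scale B (conv): 0.56 / √(0.75·0.64) = 0.81
  Scale D (disc): 0.64 / √(0.83·0.64) = 0.88
  Scale C (conv): 0.71 / √(0.84·0.64) = 0.97
  Scale F (disc): 0.18 / √(0.74·0.64) = 0.26
  Scale G (disc): 0.11 / √(0.84·0.64) = 0.15
  Scale A (conv): 0.61 / √(0.89·0.64) = 0.81
Smallest convergent = 0.81. Discriminant values: 0.16, 0.88, 0.26, 0.15; count ≥ 0.81 → 1.

1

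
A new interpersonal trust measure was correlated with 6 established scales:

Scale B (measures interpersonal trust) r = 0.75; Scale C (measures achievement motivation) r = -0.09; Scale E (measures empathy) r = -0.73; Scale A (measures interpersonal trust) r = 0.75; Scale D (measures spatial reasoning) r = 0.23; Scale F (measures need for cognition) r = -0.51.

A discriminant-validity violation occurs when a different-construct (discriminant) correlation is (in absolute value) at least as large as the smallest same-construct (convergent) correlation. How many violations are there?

Convergent (same construct = interpersonal trust): Scale B, Scale A.
Smallest convergent = 0.75. Discriminant |r|: 0.09, 0.73, 0.23, 0.51; count ≥ 0.75 → 0.

0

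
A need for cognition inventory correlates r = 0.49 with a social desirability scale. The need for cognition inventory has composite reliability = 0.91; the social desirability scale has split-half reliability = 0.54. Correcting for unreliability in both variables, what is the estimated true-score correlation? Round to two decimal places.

0.70

r_true = r_obs / √(r_xx · r_yy) = 0.49 / √(0.91 × 0.54) = 0.49 / √0.4914 = 0.49 / 0.7010 ≈ 0.70.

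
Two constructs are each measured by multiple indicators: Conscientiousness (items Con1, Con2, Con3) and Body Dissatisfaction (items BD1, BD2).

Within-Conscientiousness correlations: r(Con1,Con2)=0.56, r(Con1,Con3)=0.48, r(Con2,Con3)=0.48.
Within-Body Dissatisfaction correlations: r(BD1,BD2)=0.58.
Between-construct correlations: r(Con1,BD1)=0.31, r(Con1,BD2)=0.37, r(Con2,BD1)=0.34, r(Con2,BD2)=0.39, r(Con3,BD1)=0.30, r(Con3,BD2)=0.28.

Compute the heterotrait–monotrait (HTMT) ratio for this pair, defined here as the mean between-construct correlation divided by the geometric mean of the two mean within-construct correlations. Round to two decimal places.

0.61

Between-construct mean = 1.99/6 = 0.3317.
Mean within-Con = 1.52/3 = 0.5067; mean within-BD = 0.58/1 = 0.5800.
Geometric mean = √(0.5067 × 0.5800) = 0.5421.
HTMT = 0.3317 / 0.5421 = 0.61.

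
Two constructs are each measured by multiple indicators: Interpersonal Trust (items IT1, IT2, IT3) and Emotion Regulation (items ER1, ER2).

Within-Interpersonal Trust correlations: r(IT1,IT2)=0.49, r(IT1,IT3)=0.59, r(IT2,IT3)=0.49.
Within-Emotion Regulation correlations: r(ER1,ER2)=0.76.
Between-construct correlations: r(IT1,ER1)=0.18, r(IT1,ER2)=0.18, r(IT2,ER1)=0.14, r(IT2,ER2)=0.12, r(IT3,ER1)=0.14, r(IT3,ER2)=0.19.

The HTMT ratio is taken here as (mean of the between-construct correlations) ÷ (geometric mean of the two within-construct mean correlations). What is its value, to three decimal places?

0.251

Mean between = 0.95/6 = 0.1583.
Mean within-IT = 1.57/3 = 0.5233; mean within-ER = 0.76/1 = 0.7600.
Geometric mean = √(0.5233 × 0.7600) = 0.6306.
HTMT = 0.1583 / 0.6306 = 0.251.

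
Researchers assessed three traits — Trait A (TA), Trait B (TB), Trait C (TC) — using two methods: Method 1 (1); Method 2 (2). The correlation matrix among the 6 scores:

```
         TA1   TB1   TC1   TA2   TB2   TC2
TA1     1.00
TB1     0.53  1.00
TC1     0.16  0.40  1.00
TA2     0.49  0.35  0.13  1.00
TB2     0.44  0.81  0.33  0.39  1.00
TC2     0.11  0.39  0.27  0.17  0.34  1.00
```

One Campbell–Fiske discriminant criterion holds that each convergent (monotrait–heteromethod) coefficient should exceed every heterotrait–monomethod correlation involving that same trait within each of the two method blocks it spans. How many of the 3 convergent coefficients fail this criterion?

2

Each convergent coefficient versus the relevant comparison correlations:
TA (methods 1·2): 0.49 vs {0.53, 0.39, 0.16, 0.17} → fail.
TB (methods 1·2): 0.81 vs {0.53, 0.39, 0.40, 0.34} → pass.
TC (methods 1·2): 0.27 vs {0.16, 0.17, 0.40, 0.34} → fail.
2 of 3 fail.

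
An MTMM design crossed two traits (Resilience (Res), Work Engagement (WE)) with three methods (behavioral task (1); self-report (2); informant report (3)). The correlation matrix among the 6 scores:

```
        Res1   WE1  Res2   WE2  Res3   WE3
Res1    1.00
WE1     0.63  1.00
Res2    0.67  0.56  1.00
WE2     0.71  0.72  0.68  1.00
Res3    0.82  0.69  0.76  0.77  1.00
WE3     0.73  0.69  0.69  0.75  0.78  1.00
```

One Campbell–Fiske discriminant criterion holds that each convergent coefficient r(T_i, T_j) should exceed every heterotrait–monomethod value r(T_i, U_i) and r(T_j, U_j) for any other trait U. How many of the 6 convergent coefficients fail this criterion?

4

Convergent coefficients and their comparison sets:
Res (methods 1·2): 0.67 vs {0.63, 0.68} → fail.
Res (methods 1·3): 0.82 vs {0.63, 0.78} → pass.
Res (methods 2·3): 0.76 vs {0.68, 0.78} → fail.
WE (methods 1·2): 0.72 vs {0.63, 0.68} → pass.
WE (methods 1·3): 0.69 vs {0.63, 0.78} → fail.
WE (methods 2·3): 0.75 vs {0.68, 0.78} → fail.
4 of 6 fail.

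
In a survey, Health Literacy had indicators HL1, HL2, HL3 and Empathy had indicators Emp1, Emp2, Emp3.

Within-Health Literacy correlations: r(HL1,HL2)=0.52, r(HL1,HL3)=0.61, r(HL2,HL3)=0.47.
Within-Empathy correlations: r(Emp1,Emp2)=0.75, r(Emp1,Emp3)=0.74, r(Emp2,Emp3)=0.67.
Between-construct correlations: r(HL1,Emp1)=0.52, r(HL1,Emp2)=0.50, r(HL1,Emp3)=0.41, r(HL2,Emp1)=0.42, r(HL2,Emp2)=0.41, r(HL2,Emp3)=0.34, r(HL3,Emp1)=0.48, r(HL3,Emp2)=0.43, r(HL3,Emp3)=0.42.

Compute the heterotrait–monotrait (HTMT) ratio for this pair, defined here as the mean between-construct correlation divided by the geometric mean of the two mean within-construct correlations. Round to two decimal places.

Mean heterotrait r = 3.93/9 = 0.4367.
Mean within-HL = 1.60/3 = 0.5333; mean within-Emp = 2.16/3 = 0.7200.
Geometric mean = √(0.5333 × 0.7200) = 0.6197.
HTMT = 0.4367 / 0.6197 = 0.70.

0.70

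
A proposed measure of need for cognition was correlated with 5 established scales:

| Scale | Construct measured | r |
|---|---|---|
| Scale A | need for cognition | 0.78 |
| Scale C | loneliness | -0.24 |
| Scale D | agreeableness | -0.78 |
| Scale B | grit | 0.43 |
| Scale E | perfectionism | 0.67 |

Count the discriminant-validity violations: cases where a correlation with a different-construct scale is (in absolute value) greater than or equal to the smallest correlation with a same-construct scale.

Convergent (same construct = need for cognition): Scale A.
Smallest convergent = 0.78. Discriminant |r|: 0.24, 0.78, 0.43, 0.67; count ≥ 0.78 → 1.

1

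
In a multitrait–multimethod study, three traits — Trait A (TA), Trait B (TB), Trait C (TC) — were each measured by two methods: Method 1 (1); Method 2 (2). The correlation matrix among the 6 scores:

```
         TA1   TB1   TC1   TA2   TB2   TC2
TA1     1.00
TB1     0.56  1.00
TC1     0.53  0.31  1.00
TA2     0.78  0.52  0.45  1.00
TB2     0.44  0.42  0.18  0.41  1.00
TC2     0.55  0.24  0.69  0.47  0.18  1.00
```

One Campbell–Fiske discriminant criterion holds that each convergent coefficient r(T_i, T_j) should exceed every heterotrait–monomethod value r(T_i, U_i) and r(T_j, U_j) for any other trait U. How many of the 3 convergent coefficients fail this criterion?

1

Each convergent coefficient versus the relevant comparison correlations:
TA (methods 1·2): 0.78 vs {0.56, 0.41, 0.53, 0.47} → pass.
TB (methods 1·2): 0.42 vs {0.56, 0.41, 0.31, 0.18} → fail.
TC (methods 1·2): 0.69 vs {0.53, 0.47, 0.31, 0.18} → pass.
1 of 3 fail.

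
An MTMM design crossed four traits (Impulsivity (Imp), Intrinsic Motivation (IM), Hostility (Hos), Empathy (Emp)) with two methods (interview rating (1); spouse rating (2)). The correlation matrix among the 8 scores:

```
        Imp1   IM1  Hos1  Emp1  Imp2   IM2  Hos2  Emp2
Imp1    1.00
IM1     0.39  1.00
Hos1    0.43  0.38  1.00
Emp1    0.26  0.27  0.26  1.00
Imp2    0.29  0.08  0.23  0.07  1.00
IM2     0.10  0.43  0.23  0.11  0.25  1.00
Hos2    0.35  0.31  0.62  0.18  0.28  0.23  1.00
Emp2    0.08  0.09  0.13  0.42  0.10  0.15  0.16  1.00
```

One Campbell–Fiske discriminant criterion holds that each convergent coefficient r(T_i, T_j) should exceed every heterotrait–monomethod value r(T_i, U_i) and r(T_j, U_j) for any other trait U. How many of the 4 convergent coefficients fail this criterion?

1

Convergent coefficients and their comparison sets:
Imp (methods 1·2): 0.29 vs {0.39, 0.25, 0.43, 0.28, 0.26, 0.10} → fail.
IM (methods 1·2): 0.43 vs {0.39, 0.25, 0.38, 0.23, 0.27, 0.15} → pass.
Hos (methods 1·2): 0.62 vs {0.43, 0.28, 0.38, 0.23, 0.26, 0.16} → pass.
Emp (methods 1·2): 0.42 vs {0.26, 0.10, 0.27, 0.15, 0.26, 0.16} → pass.
1 of 4 fail.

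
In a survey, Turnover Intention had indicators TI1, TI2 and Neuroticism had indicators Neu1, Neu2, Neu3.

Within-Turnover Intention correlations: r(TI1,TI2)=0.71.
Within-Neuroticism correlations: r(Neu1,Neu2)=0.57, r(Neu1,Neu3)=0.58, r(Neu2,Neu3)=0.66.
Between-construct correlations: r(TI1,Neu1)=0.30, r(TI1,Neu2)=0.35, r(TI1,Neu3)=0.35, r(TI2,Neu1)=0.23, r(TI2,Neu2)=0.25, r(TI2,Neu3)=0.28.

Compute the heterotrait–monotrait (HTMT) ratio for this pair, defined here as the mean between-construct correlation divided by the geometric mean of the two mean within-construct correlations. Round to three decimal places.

0.448

Mean between = 1.76/6 = 0.2933.
Mean within-TI = 0.71/1 = 0.7100; mean within-Neu = 1.81/3 = 0.6033.
Geometric mean = √(0.7100 × 0.6033) = 0.6545.
HTMT = 0.2933 / 0.6545 = 0.448.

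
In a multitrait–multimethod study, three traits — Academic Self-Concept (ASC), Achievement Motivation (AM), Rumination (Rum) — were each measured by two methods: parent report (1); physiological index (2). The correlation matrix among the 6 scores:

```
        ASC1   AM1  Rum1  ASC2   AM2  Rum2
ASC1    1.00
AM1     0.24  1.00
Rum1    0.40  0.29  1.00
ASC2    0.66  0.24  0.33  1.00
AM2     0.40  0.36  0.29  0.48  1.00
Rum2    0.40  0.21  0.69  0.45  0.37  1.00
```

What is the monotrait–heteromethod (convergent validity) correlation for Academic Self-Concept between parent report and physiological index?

Same trait (ASC), different methods: r(ASC1, ASC2) = 0.66.

0.66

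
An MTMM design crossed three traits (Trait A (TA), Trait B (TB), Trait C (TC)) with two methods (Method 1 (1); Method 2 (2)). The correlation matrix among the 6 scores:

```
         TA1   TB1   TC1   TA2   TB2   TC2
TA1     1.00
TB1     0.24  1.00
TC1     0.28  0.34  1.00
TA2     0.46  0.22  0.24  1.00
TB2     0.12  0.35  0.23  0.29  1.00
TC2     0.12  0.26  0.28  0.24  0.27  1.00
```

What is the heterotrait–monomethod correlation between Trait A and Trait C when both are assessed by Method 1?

0.28

Different traits, same method: r(TA1, TC1) = 0.28.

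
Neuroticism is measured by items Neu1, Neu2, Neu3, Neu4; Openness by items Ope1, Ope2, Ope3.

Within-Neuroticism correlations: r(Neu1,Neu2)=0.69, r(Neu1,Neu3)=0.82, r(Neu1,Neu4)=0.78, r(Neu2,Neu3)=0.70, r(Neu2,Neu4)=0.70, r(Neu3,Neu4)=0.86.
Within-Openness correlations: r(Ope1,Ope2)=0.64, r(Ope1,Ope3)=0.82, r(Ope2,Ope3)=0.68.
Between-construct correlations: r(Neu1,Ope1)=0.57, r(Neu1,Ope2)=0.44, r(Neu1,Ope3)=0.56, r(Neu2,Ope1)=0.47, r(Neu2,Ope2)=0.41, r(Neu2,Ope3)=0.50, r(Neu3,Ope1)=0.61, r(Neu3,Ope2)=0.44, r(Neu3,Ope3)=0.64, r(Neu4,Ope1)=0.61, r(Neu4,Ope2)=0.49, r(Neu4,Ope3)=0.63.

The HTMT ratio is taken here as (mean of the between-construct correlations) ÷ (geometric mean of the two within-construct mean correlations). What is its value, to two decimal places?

0.72

Mean between = 6.37/12 = 0.5308.
Mean within-Neu = 4.55/6 = 0.7583; mean within-Ope = 2.14/3 = 0.7133.
Geometric mean = √(0.7583 × 0.7133) = 0.7355.
HTMT = 0.5308 / 0.7355 = 0.72.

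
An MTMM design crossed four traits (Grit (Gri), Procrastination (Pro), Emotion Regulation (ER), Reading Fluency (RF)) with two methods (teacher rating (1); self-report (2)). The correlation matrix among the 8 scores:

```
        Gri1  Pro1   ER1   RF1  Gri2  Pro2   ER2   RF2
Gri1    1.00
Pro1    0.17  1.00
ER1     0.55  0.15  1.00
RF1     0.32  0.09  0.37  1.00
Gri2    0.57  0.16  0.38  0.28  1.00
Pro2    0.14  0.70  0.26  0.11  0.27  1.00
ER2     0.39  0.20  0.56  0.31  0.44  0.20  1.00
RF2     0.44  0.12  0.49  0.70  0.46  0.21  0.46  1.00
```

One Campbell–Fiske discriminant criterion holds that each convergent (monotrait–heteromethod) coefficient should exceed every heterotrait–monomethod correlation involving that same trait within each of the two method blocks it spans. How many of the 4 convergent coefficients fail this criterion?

0

Checking each validity diagonal entry against its comparison values:
Gri (methods 1·2): 0.57 vs {0.17, 0.27, 0.55, 0.44, 0.32, 0.46} → pass.
Pro (methods 1·2): 0.70 vs {0.17, 0.27, 0.15, 0.20, 0.09, 0.21} → pass.
ER (methods 1·2): 0.56 vs {0.55, 0.44, 0.15, 0.20, 0.37, 0.46} → pass.
RF (methods 1·2): 0.70 vs {0.32, 0.46, 0.09, 0.21, 0.37, 0.46} → pass.
0 of 4 fail.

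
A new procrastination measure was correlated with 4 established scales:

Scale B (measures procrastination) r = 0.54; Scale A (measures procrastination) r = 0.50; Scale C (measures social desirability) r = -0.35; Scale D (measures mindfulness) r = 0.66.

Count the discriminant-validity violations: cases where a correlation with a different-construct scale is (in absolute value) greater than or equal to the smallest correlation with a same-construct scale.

Convergent (same construct = procrastination): Scale B, Scale A.
Smallest convergent = 0.50. Discriminant |r|: 0.35, 0.66; count ≥ 0.50 → 1.

1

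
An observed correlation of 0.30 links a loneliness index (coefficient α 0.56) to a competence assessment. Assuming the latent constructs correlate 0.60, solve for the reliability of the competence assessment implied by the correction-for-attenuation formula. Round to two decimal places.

r_true = r_obs / √(r_xx · r_yy) ⇒ 0.60 = 0.30 / √(0.56 · r_yy).
√(0.56 · r_yy) = 0.30 / 0.60 = 0.5000; 0.56 · r_yy = 0.2500; r_yy = 0.2500 / 0.56 ≈ 0.45.

0.45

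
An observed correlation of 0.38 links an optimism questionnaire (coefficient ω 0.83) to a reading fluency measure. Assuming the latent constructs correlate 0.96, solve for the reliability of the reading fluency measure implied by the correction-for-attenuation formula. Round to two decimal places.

0.19

r_true = r_obs / √(r_xx · r_yy) ⇒ 0.96 = 0.38 / √(0.83 · r_yy).
√(0.83 · r_yy) = 0.38 / 0.96 = 0.3958; 0.83 · r_yy = 0.1567; r_yy = 0.1567 / 0.83 ≈ 0.19.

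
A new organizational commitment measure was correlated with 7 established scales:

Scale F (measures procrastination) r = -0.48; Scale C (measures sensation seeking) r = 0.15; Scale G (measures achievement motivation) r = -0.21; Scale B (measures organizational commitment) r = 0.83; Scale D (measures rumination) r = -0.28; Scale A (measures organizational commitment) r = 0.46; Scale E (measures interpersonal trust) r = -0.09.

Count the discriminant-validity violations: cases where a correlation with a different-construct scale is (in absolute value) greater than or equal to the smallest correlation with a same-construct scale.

Convergent (same construct = organizational commitment): Scale B, Scale A.
Smallest convergent = 0.46. Discriminant |r|: 0.48, 0.15, 0.21, 0.28, 0.09; count ≥ 0.46 → 1.

1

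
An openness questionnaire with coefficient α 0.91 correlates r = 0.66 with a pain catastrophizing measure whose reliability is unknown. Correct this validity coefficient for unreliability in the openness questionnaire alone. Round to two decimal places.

0.69

Single correction: r_c = r_obs / √r_xx = 0.66 / √0.91 = 0.66 / 0.9539 ≈ 0.69.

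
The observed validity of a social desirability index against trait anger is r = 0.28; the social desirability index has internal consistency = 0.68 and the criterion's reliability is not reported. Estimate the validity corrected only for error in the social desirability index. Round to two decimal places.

Single correction: r_c = r_obs / √r_xx = 0.28 / √0.68 = 0.28 / 0.8246 ≈ 0.34.

0.34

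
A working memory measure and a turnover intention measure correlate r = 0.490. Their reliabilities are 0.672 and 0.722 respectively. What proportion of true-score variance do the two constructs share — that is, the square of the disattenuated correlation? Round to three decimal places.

Disattenuated r = 0.490 / √(0.672 × 0.722) = 0.490 / 0.6966 = 0.7034.
Shared true-score variance = 0.7034² = 0.4948 ≈ 0.495.

0.495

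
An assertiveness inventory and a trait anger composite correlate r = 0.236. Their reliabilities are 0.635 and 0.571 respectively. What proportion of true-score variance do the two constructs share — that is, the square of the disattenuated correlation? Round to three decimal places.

0.154

Disattenuated r = 0.236 / √(0.635 × 0.571) = 0.236 / 0.6022 = 0.3919.
Shared true-score variance = 0.3919² = 0.1536 ≈ 0.154.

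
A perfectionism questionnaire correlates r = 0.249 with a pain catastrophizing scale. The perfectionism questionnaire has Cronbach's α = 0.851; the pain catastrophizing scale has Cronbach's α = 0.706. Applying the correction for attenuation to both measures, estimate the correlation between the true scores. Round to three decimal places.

0.321

r_true = r_obs / √(r_xx · r_yy) = 0.249 / √(0.851 × 0.706) = 0.249 / √0.600806 = 0.249 / 0.7751 ≈ 0.321.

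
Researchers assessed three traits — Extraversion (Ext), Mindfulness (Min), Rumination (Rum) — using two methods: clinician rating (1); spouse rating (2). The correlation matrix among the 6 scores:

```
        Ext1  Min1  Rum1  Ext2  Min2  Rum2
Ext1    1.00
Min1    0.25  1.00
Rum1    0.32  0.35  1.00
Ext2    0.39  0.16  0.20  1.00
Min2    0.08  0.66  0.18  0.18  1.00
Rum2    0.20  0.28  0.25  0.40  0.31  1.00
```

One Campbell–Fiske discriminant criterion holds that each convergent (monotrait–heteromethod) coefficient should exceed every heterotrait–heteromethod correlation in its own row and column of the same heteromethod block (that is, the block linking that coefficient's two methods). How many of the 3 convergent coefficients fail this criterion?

Convergent coefficients and their comparison sets:
Ext (methods 1·2): 0.39 vs {0.08, 0.16, 0.20, 0.20} → pass.
Min (methods 1·2): 0.66 vs {0.16, 0.08, 0.28, 0.18} → pass.
Rum (methods 1·2): 0.25 vs {0.20, 0.20, 0.18, 0.28} → fail.
1 of 3 fail.

1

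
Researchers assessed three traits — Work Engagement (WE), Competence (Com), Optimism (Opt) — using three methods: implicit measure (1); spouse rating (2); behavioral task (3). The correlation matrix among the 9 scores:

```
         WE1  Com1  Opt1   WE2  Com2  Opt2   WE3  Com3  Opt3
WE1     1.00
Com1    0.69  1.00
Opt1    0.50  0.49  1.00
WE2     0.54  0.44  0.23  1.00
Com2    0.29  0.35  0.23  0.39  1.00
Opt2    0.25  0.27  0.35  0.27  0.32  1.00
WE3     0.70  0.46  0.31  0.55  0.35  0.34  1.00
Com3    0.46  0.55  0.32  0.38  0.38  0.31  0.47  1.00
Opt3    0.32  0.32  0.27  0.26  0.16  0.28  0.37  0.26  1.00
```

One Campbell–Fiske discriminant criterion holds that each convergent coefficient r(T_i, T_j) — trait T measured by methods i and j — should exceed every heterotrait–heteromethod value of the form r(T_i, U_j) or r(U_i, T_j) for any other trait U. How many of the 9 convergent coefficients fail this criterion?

4

Each convergent coefficient versus the relevant comparison correlations:
WE (methods 1·2): 0.54 vs {0.29, 0.44, 0.25, 0.23} → pass.
WE (methods 1·3): 0.70 vs {0.46, 0.46, 0.32, 0.31} → pass.
WE (methods 2·3): 0.55 vs {0.38, 0.35, 0.26, 0.34} → pass.
Com (methods 1·2): 0.35 vs {0.44, 0.29, 0.27, 0.23} → fail.
Com (methods 1·3): 0.55 vs {0.46, 0.46, 0.32, 0.32} → pass.
Com (methods 2·3): 0.38 vs {0.35, 0.38, 0.16, 0.31} → fail.
Opt (methods 1·2): 0.35 vs {0.23, 0.25, 0.23, 0.27} → pass.
Opt (methods 1·3): 0.27 vs {0.31, 0.32, 0.32, 0.32} → fail.
Opt (methods 2·3): 0.28 vs {0.34, 0.26, 0.31, 0.16} → fail.
4 of 9 fail.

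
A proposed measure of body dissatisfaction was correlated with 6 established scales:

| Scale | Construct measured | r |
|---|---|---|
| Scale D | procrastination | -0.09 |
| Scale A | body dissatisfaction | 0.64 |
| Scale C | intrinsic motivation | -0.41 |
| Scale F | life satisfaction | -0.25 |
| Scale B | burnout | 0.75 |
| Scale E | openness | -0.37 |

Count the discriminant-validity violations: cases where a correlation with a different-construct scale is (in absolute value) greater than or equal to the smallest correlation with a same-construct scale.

Convergent (same construct = body dissatisfaction): Scale A.
Smallest convergent = 0.64. Discriminant |r|: 0.09, 0.41, 0.25, 0.75, 0.37; count ≥ 0.64 → 1.

1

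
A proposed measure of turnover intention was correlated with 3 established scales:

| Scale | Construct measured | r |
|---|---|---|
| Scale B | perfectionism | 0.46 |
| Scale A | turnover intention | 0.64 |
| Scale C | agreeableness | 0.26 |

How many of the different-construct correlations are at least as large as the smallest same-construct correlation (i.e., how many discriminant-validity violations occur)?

0

Convergent (same construct = turnover intention): Scale A.
Smallest convergent = 0.64. Discriminant values: 0.46, 0.26; count ≥ 0.64 → 0.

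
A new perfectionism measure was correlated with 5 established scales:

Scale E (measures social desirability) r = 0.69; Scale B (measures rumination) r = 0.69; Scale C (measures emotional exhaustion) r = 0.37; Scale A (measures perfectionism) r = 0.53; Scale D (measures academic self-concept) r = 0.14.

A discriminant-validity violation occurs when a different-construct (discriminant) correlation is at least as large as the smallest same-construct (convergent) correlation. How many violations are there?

Convergent (same construct = perfectionism): Scale A.
Smallest convergent = 0.53. Discriminant values: 0.69, 0.69, 0.37, 0.14; count ≥ 0.53 → 2.

2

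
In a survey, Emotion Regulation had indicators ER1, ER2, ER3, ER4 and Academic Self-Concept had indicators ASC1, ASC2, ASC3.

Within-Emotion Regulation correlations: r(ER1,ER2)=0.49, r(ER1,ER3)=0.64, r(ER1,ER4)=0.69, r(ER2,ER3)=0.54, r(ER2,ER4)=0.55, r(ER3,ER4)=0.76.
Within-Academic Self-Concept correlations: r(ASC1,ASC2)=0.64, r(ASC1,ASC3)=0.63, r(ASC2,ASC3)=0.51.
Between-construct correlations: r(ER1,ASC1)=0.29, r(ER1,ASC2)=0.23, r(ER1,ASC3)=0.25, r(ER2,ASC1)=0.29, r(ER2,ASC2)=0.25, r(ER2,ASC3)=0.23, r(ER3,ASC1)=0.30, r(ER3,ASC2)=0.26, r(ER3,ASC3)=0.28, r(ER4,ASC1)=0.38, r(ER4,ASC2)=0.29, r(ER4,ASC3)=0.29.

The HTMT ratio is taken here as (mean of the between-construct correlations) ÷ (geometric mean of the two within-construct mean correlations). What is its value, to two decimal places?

0.46

Mean between = 3.34/12 = 0.2783.
Mean within-ER = 3.67/6 = 0.6117; mean within-ASC = 1.78/3 = 0.5933.
Geometric mean = √(0.6117 × 0.5933) = 0.6024.
HTMT = 0.2783 / 0.6024 = 0.46.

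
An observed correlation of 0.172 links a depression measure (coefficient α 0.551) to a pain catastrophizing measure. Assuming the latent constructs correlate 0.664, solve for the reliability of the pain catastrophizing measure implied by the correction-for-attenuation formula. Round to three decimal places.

r_true = r_obs / √(r_xx · r_yy) ⇒ 0.664 = 0.172 / √(0.551 · r_yy).
√(0.551 · r_yy) = 0.172 / 0.664 = 0.2590; 0.551 · r_yy = 0.0671; r_yy = 0.0671 / 0.551 ≈ 0.122.

0.122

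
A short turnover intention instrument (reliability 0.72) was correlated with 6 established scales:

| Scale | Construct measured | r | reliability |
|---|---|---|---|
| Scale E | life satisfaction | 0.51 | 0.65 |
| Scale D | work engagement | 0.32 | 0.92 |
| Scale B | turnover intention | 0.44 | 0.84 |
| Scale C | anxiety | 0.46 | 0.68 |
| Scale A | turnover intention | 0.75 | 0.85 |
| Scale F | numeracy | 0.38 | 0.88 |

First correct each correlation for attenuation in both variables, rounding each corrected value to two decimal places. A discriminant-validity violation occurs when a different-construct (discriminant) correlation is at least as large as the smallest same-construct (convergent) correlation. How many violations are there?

Disattenuated r (r / √(r_scale · r_new)):
  Scale E (disc): 0.51 / √(0.65·0.72) = 0.75
  Scale D (disc): 0.32 / √(0.92·0.72) = 0.39
  Scale B (conv): 0.44 / √(0.84·0.72) = 0.57
  Scale C (disc): 0.46 / √(0.68·0.72) = 0.66
  Scale A (conv): 0.75 / √(0.85·0.72) = 0.96
  Scale F (disc): 0.38 / √(0.88·0.72) = 0.48
Smallest convergent = 0.57. Discriminant values: 0.75, 0.39, 0.66, 0.48; count ≥ 0.57 → 2.

2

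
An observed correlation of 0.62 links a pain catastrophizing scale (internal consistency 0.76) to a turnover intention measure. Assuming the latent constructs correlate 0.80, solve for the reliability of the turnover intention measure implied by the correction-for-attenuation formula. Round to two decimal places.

r_true = r_obs / √(r_xx · r_yy) ⇒ 0.80 = 0.62 / √(0.76 · r_yy).
√(0.76 · r_yy) = 0.62 / 0.80 = 0.7750; 0.76 · r_yy = 0.6006; r_yy = 0.6006 / 0.76 ≈ 0.79.

0.79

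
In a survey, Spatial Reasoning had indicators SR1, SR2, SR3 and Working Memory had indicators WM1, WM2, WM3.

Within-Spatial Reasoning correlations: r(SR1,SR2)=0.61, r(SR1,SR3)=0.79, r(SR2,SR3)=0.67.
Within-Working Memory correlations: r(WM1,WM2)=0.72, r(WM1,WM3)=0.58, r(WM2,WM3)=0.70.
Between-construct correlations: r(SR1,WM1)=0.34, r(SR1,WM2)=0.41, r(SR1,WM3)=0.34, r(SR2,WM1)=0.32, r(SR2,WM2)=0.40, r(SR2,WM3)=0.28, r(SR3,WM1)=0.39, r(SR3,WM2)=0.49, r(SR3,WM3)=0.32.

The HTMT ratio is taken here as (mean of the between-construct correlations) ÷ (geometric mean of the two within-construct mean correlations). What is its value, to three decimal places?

0.539

Between-construct mean = 3.29/9 = 0.3656.
Mean within-SR = 2.07/3 = 0.6900; mean within-WM = 2.00/3 = 0.6667.
Geometric mean = √(0.6900 × 0.6667) = 0.6782.
HTMT = 0.3656 / 0.6782 = 0.539.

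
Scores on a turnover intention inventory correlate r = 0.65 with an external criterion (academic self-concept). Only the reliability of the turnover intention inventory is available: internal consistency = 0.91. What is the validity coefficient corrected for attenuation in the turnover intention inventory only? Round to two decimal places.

0.68

Single correction: r_c = r_obs / √r_xx = 0.65 / √0.91 = 0.65 / 0.9539 ≈ 0.68.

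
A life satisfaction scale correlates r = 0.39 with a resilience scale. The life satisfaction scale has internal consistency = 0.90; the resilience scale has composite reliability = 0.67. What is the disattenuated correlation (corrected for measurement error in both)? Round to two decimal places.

0.50

r_true = r_obs / √(r_xx · r_yy) = 0.39 / √(0.90 × 0.67) = 0.39 / √0.6030 = 0.39 / 0.7765 ≈ 0.50.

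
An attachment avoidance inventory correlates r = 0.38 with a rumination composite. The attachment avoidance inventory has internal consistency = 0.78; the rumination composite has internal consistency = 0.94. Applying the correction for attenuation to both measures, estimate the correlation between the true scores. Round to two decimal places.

0.44

r_true = r_obs / √(r_xx · r_yy) = 0.38 / √(0.78 × 0.94) = 0.38 / √0.7332 = 0.38 / 0.8563 ≈ 0.44.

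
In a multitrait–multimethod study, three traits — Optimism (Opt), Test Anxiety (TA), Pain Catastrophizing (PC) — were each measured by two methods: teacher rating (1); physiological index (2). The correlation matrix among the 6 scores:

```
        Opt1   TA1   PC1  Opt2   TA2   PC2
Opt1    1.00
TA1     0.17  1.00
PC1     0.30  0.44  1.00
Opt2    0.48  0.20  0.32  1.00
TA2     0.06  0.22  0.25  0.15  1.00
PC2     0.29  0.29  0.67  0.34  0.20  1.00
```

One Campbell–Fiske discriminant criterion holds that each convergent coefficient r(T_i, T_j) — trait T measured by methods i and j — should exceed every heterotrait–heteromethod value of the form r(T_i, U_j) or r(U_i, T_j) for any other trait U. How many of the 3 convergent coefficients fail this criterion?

1

Convergent coefficients and their comparison sets:
Opt (methods 1·2): 0.48 vs {0.06, 0.20, 0.29, 0.32} → pass.
TA (methods 1·2): 0.22 vs {0.20, 0.06, 0.29, 0.25} → fail.
PC (methods 1·2): 0.67 vs {0.32, 0.29, 0.25, 0.29} → pass.
1 of 3 fail.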